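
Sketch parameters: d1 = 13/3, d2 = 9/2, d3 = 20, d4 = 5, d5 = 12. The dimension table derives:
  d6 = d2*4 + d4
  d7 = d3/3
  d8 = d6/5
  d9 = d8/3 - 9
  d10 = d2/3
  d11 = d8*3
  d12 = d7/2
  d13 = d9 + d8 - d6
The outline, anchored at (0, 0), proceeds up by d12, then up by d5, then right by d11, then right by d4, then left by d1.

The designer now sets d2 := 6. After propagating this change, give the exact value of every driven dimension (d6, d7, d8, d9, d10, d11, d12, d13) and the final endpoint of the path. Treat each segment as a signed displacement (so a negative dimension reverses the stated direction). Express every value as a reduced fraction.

d6 = 29
d7 = 20/3
d8 = 29/5
d9 = -106/15
d10 = 2
d11 = 87/5
d12 = 10/3
d13 = -454/15
endpoint = (271/15, 46/3)

Apply edit: d2 := 6
  d6 = d2*4 + d4 = 29
  d7 = d3/3 = 20/3
  d8 = d6/5 = 29/5
  d9 = d8/3 - 9 = -106/15
  d10 = d2/3 = 2
  d11 = d8*3 = 87/5
  d12 = d7/2 = 10/3
  d13 = d9 + d8 - d6 = -454/15
Walk from origin (0, 0):
  seg 1: up by d12 = 10/3 → (0, 10/3)
  seg 2: up by d5 = 12 → (0, 46/3)
  seg 3: right by d11 = 87/5 → (87/5, 46/3)
  seg 4: right by d4 = 5 → (112/5, 46/3)
  seg 5: left by d1 = 13/3 → (271/15, 46/3)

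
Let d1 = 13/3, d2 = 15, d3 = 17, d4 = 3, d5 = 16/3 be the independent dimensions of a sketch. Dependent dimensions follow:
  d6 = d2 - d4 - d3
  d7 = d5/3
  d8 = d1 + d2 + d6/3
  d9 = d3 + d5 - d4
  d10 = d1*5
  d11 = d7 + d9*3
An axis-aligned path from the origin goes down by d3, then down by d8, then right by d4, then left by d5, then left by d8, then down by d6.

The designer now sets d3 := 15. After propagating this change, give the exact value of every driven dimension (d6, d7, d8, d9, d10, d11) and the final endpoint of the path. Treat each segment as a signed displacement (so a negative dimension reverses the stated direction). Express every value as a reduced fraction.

d6 = -3
d7 = 16/9
d8 = 55/3
d9 = 52/3
d10 = 65/3
d11 = 484/9
endpoint = (-62/3, -91/3)

Apply edit: d3 := 15
  d6 = d2 - d4 - d3 = -3
  d7 = d5/3 = 16/9
  d8 = d1 + d2 + d6/3 = 55/3
  d9 = d3 + d5 - d4 = 52/3
  d10 = d1*5 = 65/3
  d11 = d7 + d9*3 = 484/9
Walk from origin (0, 0):
  seg 1: down by d3 = 15 → (0, -15)
  seg 2: down by d8 = 55/3 → (0, -100/3)
  seg 3: right by d4 = 3 → (3, -100/3)
  seg 4: left by d5 = 16/3 → (-7/3, -100/3)
  seg 5: left by d8 = 55/3 → (-62/3, -100/3)
  seg 6: down by d6 = -3 → (-62/3, -91/3)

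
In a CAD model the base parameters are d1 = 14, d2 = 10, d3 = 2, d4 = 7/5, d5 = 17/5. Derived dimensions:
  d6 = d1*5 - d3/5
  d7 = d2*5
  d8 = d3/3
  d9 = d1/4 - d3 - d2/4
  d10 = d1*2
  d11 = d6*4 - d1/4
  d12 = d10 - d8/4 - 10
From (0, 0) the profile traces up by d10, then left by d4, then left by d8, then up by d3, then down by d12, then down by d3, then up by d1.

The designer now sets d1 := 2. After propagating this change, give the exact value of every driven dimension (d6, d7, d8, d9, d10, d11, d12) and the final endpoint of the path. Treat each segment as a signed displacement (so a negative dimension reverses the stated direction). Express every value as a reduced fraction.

Apply edit: d1 := 2
  d6 = d1*5 - d3/5 = 48/5
  d7 = d2*5 = 50
  d8 = d3/3 = 2/3
  d9 = d1/4 - d3 - d2/4 = -4
  d10 = d1*2 = 4
  d11 = d6*4 - d1/4 = 379/10
  d12 = d10 - d8/4 - 10 = -37/6
Walk from origin (0, 0):
  seg 1: up by d10 = 4 → (0, 4)
  seg 2: left by d4 = 7/5 → (-7/5, 4)
  seg 3: left by d8 = 2/3 → (-31/15, 4)
  seg 4: up by d3 = 2 → (-31/15, 6)
  seg 5: down by d12 = -37/6 → (-31/15, 73/6)
  seg 6: down by d3 = 2 → (-31/15, 61/6)
  seg 7: up by d1 = 2 → (-31/15, 73/6)

d6 = 48/5
d7 = 50
d8 = 2/3
d9 = -4
d10 = 4
d11 = 379/10
d12 = -37/6
endpoint = (-31/15, 73/6)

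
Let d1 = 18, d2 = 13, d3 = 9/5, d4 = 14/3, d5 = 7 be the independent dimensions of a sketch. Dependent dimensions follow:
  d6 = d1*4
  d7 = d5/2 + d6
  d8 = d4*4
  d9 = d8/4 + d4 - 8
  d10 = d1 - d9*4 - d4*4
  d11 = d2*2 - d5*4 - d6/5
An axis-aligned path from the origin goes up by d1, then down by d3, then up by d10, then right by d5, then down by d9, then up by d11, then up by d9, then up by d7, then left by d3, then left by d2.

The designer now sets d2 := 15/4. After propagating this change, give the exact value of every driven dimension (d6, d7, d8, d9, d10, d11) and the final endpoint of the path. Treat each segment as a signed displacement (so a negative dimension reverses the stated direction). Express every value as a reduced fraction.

Apply edit: d2 := 15/4
  d6 = d1*4 = 72
  d7 = d5/2 + d6 = 151/2
  d8 = d4*4 = 56/3
  d9 = d8/4 + d4 - 8 = 4/3
  d10 = d1 - d9*4 - d4*4 = -6
  d11 = d2*2 - d5*4 - d6/5 = -349/10
Walk from origin (0, 0):
  seg 1: up by d1 = 18 → (0, 18)
  seg 2: down by d3 = 9/5 → (0, 81/5)
  seg 3: up by d10 = -6 → (0, 51/5)
  seg 4: right by d5 = 7 → (7, 51/5)
  seg 5: down by d9 = 4/3 → (7, 133/15)
  seg 6: up by d11 = -349/10 → (7, -781/30)
  seg 7: up by d9 = 4/3 → (7, -247/10)
  seg 8: up by d7 = 151/2 → (7, 254/5)
  seg 9: left by d3 = 9/5 → (26/5, 254/5)
  seg 10: left by d2 = 15/4 → (29/20, 254/5)

d6 = 72
d7 = 151/2
d8 = 56/3
d9 = 4/3
d10 = -6
d11 = -349/10
endpoint = (29/20, 254/5)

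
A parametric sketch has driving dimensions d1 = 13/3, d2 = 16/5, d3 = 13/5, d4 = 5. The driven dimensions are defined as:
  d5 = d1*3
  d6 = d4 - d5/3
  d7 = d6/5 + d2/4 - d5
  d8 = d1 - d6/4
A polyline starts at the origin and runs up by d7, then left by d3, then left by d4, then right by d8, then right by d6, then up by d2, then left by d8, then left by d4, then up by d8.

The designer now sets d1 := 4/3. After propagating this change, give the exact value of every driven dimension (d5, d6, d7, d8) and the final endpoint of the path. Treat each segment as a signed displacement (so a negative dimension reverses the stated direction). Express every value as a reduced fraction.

Apply edit: d1 := 4/3
  d5 = d1*3 = 4
  d6 = d4 - d5/3 = 11/3
  d7 = d6/5 + d2/4 - d5 = -37/15
  d8 = d1 - d6/4 = 5/12
Walk from origin (0, 0):
  seg 1: up by d7 = -37/15 → (0, -37/15)
  seg 2: left by d3 = 13/5 → (-13/5, -37/15)
  seg 3: left by d4 = 5 → (-38/5, -37/15)
  seg 4: right by d8 = 5/12 → (-431/60, -37/15)
  seg 5: right by d6 = 11/3 → (-211/60, -37/15)
  seg 6: up by d2 = 16/5 → (-211/60, 11/15)
  seg 7: left by d8 = 5/12 → (-59/15, 11/15)
  seg 8: left by d4 = 5 → (-134/15, 11/15)
  seg 9: up by d8 = 5/12 → (-134/15, 23/20)

d5 = 4
d6 = 11/3
d7 = -37/15
d8 = 5/12
endpoint = (-134/15, 23/20)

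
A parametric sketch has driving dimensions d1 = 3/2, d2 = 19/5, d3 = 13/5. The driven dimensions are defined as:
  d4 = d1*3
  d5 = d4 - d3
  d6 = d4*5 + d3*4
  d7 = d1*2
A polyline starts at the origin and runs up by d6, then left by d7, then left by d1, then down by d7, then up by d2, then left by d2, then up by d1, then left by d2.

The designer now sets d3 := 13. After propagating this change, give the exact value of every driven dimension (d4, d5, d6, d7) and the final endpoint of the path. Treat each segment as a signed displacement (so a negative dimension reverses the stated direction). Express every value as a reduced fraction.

Apply edit: d3 := 13
  d4 = d1*3 = 9/2
  d5 = d4 - d3 = -17/2
  d6 = d4*5 + d3*4 = 149/2
  d7 = d1*2 = 3
Walk from origin (0, 0):
  seg 1: up by d6 = 149/2 → (0, 149/2)
  seg 2: left by d7 = 3 → (-3, 149/2)
  seg 3: left by d1 = 3/2 → (-9/2, 149/2)
  seg 4: down by d7 = 3 → (-9/2, 143/2)
  seg 5: up by d2 = 19/5 → (-9/2, 753/10)
  seg 6: left by d2 = 19/5 → (-83/10, 753/10)
  seg 7: up by d1 = 3/2 → (-83/10, 384/5)
  seg 8: left by d2 = 19/5 → (-121/10, 384/5)

d4 = 9/2
d5 = -17/2
d6 = 149/2
d7 = 3
endpoint = (-121/10, 384/5)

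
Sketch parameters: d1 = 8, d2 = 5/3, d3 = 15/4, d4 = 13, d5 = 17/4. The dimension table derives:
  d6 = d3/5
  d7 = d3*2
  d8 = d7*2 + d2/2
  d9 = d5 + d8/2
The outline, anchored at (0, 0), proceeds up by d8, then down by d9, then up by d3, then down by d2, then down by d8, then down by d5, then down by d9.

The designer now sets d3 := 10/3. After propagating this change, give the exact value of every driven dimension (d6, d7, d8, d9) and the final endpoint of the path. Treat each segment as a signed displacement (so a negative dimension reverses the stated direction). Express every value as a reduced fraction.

d6 = 2/3
d7 = 20/3
d8 = 85/6
d9 = 34/3
endpoint = (0, -101/4)

Apply edit: d3 := 10/3
  d6 = d3/5 = 2/3
  d7 = d3*2 = 20/3
  d8 = d7*2 + d2/2 = 85/6
  d9 = d5 + d8/2 = 34/3
Walk from origin (0, 0):
  seg 1: up by d8 = 85/6 → (0, 85/6)
  seg 2: down by d9 = 34/3 → (0, 17/6)
  seg 3: up by d3 = 10/3 → (0, 37/6)
  seg 4: down by d2 = 5/3 → (0, 9/2)
  seg 5: down by d8 = 85/6 → (0, -29/3)
  seg 6: down by d5 = 17/4 → (0, -167/12)
  seg 7: down by d9 = 34/3 → (0, -101/4)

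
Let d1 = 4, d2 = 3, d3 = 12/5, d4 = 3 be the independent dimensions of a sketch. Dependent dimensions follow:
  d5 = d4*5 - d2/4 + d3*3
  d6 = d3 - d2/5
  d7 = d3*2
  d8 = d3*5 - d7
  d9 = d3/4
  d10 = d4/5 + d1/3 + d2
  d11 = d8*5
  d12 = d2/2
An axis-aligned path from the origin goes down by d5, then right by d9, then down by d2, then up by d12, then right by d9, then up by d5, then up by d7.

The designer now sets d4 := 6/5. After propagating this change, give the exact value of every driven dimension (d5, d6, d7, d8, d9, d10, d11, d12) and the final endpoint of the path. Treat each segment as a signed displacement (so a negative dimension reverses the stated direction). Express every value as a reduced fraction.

Apply edit: d4 := 6/5
  d5 = d4*5 - d2/4 + d3*3 = 249/20
  d6 = d3 - d2/5 = 9/5
  d7 = d3*2 = 24/5
  d8 = d3*5 - d7 = 36/5
  d9 = d3/4 = 3/5
  d10 = d4/5 + d1/3 + d2 = 343/75
  d11 = d8*5 = 36
  d12 = d2/2 = 3/2
Walk from origin (0, 0):
  seg 1: down by d5 = 249/20 → (0, -249/20)
  seg 2: right by d9 = 3/5 → (3/5, -249/20)
  seg 3: down by d2 = 3 → (3/5, -309/20)
  seg 4: up by d12 = 3/2 → (3/5, -279/20)
  seg 5: right by d9 = 3/5 → (6/5, -279/20)
  seg 6: up by d5 = 249/20 → (6/5, -3/2)
  seg 7: up by d7 = 24/5 → (6/5, 33/10)

d5 = 249/20
d6 = 9/5
d7 = 24/5
d8 = 36/5
d9 = 3/5
d10 = 343/75
d11 = 36
d12 = 3/2
endpoint = (6/5, 33/10)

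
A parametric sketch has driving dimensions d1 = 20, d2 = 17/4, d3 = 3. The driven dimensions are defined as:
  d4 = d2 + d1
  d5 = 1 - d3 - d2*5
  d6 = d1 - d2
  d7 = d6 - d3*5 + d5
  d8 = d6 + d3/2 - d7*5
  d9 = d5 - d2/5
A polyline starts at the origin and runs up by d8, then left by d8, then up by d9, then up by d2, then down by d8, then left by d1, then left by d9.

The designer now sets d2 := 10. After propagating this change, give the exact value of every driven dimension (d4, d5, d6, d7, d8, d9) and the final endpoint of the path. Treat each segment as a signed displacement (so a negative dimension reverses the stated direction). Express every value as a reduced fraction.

Apply edit: d2 := 10
  d4 = d2 + d1 = 30
  d5 = 1 - d3 - d2*5 = -52
  d6 = d1 - d2 = 10
  d7 = d6 - d3*5 + d5 = -57
  d8 = d6 + d3/2 - d7*5 = 593/2
  d9 = d5 - d2/5 = -54
Walk from origin (0, 0):
  seg 1: up by d8 = 593/2 → (0, 593/2)
  seg 2: left by d8 = 593/2 → (-593/2, 593/2)
  seg 3: up by d9 = -54 → (-593/2, 485/2)
  seg 4: up by d2 = 10 → (-593/2, 505/2)
  seg 5: down by d8 = 593/2 → (-593/2, -44)
  seg 6: left by d1 = 20 → (-633/2, -44)
  seg 7: left by d9 = -54 → (-525/2, -44)

d4 = 30
d5 = -52
d6 = 10
d7 = -57
d8 = 593/2
d9 = -54
endpoint = (-525/2, -44)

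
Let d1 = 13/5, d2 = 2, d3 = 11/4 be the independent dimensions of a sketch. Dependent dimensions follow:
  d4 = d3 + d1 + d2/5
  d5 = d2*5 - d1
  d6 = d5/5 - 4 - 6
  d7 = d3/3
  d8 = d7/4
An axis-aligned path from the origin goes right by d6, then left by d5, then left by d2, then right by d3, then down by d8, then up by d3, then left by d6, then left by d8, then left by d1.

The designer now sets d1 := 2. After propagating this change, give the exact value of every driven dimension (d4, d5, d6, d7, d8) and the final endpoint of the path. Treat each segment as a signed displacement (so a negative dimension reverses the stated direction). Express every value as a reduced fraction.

d4 = 103/20
d5 = 8
d6 = -42/5
d7 = 11/12
d8 = 11/48
endpoint = (-455/48, 121/48)

Apply edit: d1 := 2
  d4 = d3 + d1 + d2/5 = 103/20
  d5 = d2*5 - d1 = 8
  d6 = d5/5 - 4 - 6 = -42/5
  d7 = d3/3 = 11/12
  d8 = d7/4 = 11/48
Walk from origin (0, 0):
  seg 1: right by d6 = -42/5 → (-42/5, 0)
  seg 2: left by d5 = 8 → (-82/5, 0)
  seg 3: left by d2 = 2 → (-92/5, 0)
  seg 4: right by d3 = 11/4 → (-313/20, 0)
  seg 5: down by d8 = 11/48 → (-313/20, -11/48)
  seg 6: up by d3 = 11/4 → (-313/20, 121/48)
  seg 7: left by d6 = -42/5 → (-29/4, 121/48)
  seg 8: left by d8 = 11/48 → (-359/48, 121/48)
  seg 9: left by d1 = 2 → (-455/48, 121/48)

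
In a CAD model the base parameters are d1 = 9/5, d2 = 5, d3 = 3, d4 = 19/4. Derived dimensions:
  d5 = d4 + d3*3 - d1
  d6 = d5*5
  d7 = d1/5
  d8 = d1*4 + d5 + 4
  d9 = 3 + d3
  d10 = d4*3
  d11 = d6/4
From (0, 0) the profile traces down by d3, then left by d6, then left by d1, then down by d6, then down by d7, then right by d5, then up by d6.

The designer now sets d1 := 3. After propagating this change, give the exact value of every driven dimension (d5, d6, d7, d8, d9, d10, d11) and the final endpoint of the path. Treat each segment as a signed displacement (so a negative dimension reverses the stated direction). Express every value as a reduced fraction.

Apply edit: d1 := 3
  d5 = d4 + d3*3 - d1 = 43/4
  d6 = d5*5 = 215/4
  d7 = d1/5 = 3/5
  d8 = d1*4 + d5 + 4 = 107/4
  d9 = 3 + d3 = 6
  d10 = d4*3 = 57/4
  d11 = d6/4 = 215/16
Walk from origin (0, 0):
  seg 1: down by d3 = 3 → (0, -3)
  seg 2: left by d6 = 215/4 → (-215/4, -3)
  seg 3: left by d1 = 3 → (-227/4, -3)
  seg 4: down by d6 = 215/4 → (-227/4, -227/4)
  seg 5: down by d7 = 3/5 → (-227/4, -1147/20)
  seg 6: right by d5 = 43/4 → (-46, -1147/20)
  seg 7: up by d6 = 215/4 → (-46, -18/5)

d5 = 43/4
d6 = 215/4
d7 = 3/5
d8 = 107/4
d9 = 6
d10 = 57/4
d11 = 215/16
endpoint = (-46, -18/5)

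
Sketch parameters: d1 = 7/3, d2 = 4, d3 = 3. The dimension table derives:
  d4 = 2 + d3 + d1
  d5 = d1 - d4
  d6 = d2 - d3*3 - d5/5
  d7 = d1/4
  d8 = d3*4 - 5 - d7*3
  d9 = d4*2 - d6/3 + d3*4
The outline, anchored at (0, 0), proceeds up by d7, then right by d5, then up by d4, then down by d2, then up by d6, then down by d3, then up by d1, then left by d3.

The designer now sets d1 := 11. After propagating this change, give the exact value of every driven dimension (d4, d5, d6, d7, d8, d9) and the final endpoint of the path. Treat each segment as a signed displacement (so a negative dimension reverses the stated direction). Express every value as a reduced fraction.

Apply edit: d1 := 11
  d4 = 2 + d3 + d1 = 16
  d5 = d1 - d4 = -5
  d6 = d2 - d3*3 - d5/5 = -4
  d7 = d1/4 = 11/4
  d8 = d3*4 - 5 - d7*3 = -5/4
  d9 = d4*2 - d6/3 + d3*4 = 136/3
Walk from origin (0, 0):
  seg 1: up by d7 = 11/4 → (0, 11/4)
  seg 2: right by d5 = -5 → (-5, 11/4)
  seg 3: up by d4 = 16 → (-5, 75/4)
  seg 4: down by d2 = 4 → (-5, 59/4)
  seg 5: up by d6 = -4 → (-5, 43/4)
  seg 6: down by d3 = 3 → (-5, 31/4)
  seg 7: up by d1 = 11 → (-5, 75/4)
  seg 8: left by d3 = 3 → (-8, 75/4)

d4 = 16
d5 = -5
d6 = -4
d7 = 11/4
d8 = -5/4
d9 = 136/3
endpoint = (-8, 75/4)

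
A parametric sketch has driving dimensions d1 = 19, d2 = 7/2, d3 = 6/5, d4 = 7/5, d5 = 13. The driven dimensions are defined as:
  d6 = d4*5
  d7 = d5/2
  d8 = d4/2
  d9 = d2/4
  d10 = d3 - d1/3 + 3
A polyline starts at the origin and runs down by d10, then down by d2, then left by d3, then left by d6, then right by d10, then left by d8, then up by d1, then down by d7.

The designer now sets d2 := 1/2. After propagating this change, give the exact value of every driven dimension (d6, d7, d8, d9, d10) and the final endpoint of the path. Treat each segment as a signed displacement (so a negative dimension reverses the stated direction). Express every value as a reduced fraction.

Apply edit: d2 := 1/2
  d6 = d4*5 = 7
  d7 = d5/2 = 13/2
  d8 = d4/2 = 7/10
  d9 = d2/4 = 1/8
  d10 = d3 - d1/3 + 3 = -32/15
Walk from origin (0, 0):
  seg 1: down by d10 = -32/15 → (0, 32/15)
  seg 2: down by d2 = 1/2 → (0, 49/30)
  seg 3: left by d3 = 6/5 → (-6/5, 49/30)
  seg 4: left by d6 = 7 → (-41/5, 49/30)
  seg 5: right by d10 = -32/15 → (-31/3, 49/30)
  seg 6: left by d8 = 7/10 → (-331/30, 49/30)
  seg 7: up by d1 = 19 → (-331/30, 619/30)
  seg 8: down by d7 = 13/2 → (-331/30, 212/15)

d6 = 7
d7 = 13/2
d8 = 7/10
d9 = 1/8
d10 = -32/15
endpoint = (-331/30, 212/15)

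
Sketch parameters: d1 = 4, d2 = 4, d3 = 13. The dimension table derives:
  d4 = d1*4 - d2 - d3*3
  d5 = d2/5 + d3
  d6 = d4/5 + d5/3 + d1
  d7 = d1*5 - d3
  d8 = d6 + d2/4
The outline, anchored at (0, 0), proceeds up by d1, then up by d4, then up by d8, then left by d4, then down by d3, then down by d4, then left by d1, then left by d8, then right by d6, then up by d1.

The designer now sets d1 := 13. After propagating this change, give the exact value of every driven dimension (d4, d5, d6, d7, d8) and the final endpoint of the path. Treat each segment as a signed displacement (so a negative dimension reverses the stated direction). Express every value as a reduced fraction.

Apply edit: d1 := 13
  d4 = d1*4 - d2 - d3*3 = 9
  d5 = d2/5 + d3 = 69/5
  d6 = d4/5 + d5/3 + d1 = 97/5
  d7 = d1*5 - d3 = 52
  d8 = d6 + d2/4 = 102/5
Walk from origin (0, 0):
  seg 1: up by d1 = 13 → (0, 13)
  seg 2: up by d4 = 9 → (0, 22)
  seg 3: up by d8 = 102/5 → (0, 212/5)
  seg 4: left by d4 = 9 → (-9, 212/5)
  seg 5: down by d3 = 13 → (-9, 147/5)
  seg 6: down by d4 = 9 → (-9, 102/5)
  seg 7: left by d1 = 13 → (-22, 102/5)
  seg 8: left by d8 = 102/5 → (-212/5, 102/5)
  seg 9: right by d6 = 97/5 → (-23, 102/5)
  seg 10: up by d1 = 13 → (-23, 167/5)

d4 = 9
d5 = 69/5
d6 = 97/5
d7 = 52
d8 = 102/5
endpoint = (-23, 167/5)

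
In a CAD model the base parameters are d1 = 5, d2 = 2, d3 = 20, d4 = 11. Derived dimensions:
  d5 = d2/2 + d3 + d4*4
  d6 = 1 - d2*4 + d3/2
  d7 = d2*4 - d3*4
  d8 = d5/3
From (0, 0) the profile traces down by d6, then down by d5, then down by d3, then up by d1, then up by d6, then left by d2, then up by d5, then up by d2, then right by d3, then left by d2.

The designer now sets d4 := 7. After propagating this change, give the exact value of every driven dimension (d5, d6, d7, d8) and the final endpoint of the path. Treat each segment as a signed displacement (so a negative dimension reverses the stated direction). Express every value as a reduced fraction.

d5 = 49
d6 = 3
d7 = -72
d8 = 49/3
endpoint = (16, -13)

Apply edit: d4 := 7
  d5 = d2/2 + d3 + d4*4 = 49
  d6 = 1 - d2*4 + d3/2 = 3
  d7 = d2*4 - d3*4 = -72
  d8 = d5/3 = 49/3
Walk from origin (0, 0):
  seg 1: down by d6 = 3 → (0, -3)
  seg 2: down by d5 = 49 → (0, -52)
  seg 3: down by d3 = 20 → (0, -72)
  seg 4: up by d1 = 5 → (0, -67)
  seg 5: up by d6 = 3 → (0, -64)
  seg 6: left by d2 = 2 → (-2, -64)
  seg 7: up by d5 = 49 → (-2, -15)
  seg 8: up by d2 = 2 → (-2, -13)
  seg 9: right by d3 = 20 → (18, -13)
  seg 10: left by d2 = 2 → (16, -13)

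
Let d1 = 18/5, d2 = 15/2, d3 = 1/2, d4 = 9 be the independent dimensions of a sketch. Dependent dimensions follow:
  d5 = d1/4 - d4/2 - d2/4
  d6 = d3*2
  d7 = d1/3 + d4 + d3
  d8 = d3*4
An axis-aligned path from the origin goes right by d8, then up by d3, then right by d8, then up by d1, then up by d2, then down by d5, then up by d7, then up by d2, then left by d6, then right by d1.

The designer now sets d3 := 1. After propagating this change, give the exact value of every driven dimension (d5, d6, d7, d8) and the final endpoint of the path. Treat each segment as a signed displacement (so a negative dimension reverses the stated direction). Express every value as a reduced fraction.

d5 = -219/40
d6 = 2
d7 = 56/5
d8 = 4
endpoint = (48/5, 1451/40)

Apply edit: d3 := 1
  d5 = d1/4 - d4/2 - d2/4 = -219/40
  d6 = d3*2 = 2
  d7 = d1/3 + d4 + d3 = 56/5
  d8 = d3*4 = 4
Walk from origin (0, 0):
  seg 1: right by d8 = 4 → (4, 0)
  seg 2: up by d3 = 1 → (4, 1)
  seg 3: right by d8 = 4 → (8, 1)
  seg 4: up by d1 = 18/5 → (8, 23/5)
  seg 5: up by d2 = 15/2 → (8, 121/10)
  seg 6: down by d5 = -219/40 → (8, 703/40)
  seg 7: up by d7 = 56/5 → (8, 1151/40)
  seg 8: up by d2 = 15/2 → (8, 1451/40)
  seg 9: left by d6 = 2 → (6, 1451/40)
  seg 10: right by d1 = 18/5 → (48/5, 1451/40)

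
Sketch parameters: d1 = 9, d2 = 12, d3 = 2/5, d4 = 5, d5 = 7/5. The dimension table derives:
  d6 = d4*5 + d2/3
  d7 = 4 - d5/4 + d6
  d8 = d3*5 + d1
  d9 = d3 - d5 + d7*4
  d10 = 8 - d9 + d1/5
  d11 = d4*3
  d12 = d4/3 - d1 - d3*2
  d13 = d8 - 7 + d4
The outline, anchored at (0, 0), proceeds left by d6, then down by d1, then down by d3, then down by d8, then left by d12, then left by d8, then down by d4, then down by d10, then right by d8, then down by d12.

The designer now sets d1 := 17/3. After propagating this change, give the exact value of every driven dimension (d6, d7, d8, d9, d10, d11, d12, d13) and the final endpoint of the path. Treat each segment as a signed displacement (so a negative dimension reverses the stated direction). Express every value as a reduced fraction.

d6 = 29
d7 = 653/20
d8 = 23/3
d9 = 648/5
d10 = -1807/15
d11 = 15
d12 = -24/5
d13 = 17/3
endpoint = (-121/5, 1598/15)

Apply edit: d1 := 17/3
  d6 = d4*5 + d2/3 = 29
  d7 = 4 - d5/4 + d6 = 653/20
  d8 = d3*5 + d1 = 23/3
  d9 = d3 - d5 + d7*4 = 648/5
  d10 = 8 - d9 + d1/5 = -1807/15
  d11 = d4*3 = 15
  d12 = d4/3 - d1 - d3*2 = -24/5
  d13 = d8 - 7 + d4 = 17/3
Walk from origin (0, 0):
  seg 1: left by d6 = 29 → (-29, 0)
  seg 2: down by d1 = 17/3 → (-29, -17/3)
  seg 3: down by d3 = 2/5 → (-29, -91/15)
  seg 4: down by d8 = 23/3 → (-29, -206/15)
  seg 5: left by d12 = -24/5 → (-121/5, -206/15)
  seg 6: left by d8 = 23/3 → (-478/15, -206/15)
  seg 7: down by d4 = 5 → (-478/15, -281/15)
  seg 8: down by d10 = -1807/15 → (-478/15, 1526/15)
  seg 9: right by d8 = 23/3 → (-121/5, 1526/15)
  seg 10: down by d12 = -24/5 → (-121/5, 1598/15)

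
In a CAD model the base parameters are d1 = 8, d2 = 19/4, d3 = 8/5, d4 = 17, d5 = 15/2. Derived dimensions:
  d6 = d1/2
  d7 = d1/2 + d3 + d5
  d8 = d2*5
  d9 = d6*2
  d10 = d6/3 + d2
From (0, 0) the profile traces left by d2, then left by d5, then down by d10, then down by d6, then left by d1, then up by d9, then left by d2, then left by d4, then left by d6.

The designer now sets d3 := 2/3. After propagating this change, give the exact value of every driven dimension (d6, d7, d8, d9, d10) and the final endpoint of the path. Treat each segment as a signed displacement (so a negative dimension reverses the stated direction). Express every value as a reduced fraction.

Apply edit: d3 := 2/3
  d6 = d1/2 = 4
  d7 = d1/2 + d3 + d5 = 73/6
  d8 = d2*5 = 95/4
  d9 = d6*2 = 8
  d10 = d6/3 + d2 = 73/12
Walk from origin (0, 0):
  seg 1: left by d2 = 19/4 → (-19/4, 0)
  seg 2: left by d5 = 15/2 → (-49/4, 0)
  seg 3: down by d10 = 73/12 → (-49/4, -73/12)
  seg 4: down by d6 = 4 → (-49/4, -121/12)
  seg 5: left by d1 = 8 → (-81/4, -121/12)
  seg 6: up by d9 = 8 → (-81/4, -25/12)
  seg 7: left by d2 = 19/4 → (-25, -25/12)
  seg 8: left by d4 = 17 → (-42, -25/12)
  seg 9: left by d6 = 4 → (-46, -25/12)

d6 = 4
d7 = 73/6
d8 = 95/4
d9 = 8
d10 = 73/12
endpoint = (-46, -25/12)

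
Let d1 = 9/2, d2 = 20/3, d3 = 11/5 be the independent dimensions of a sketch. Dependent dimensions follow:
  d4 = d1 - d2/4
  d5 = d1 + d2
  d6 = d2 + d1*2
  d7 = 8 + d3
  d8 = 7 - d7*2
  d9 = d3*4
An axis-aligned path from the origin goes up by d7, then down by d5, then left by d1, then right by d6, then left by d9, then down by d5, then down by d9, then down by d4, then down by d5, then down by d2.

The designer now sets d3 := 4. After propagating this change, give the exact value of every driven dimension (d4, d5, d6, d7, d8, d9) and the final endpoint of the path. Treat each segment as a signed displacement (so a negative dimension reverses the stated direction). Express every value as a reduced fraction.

d4 = 17/6
d5 = 67/6
d6 = 47/3
d7 = 12
d8 = -17
d9 = 16
endpoint = (-29/6, -47)

Apply edit: d3 := 4
  d4 = d1 - d2/4 = 17/6
  d5 = d1 + d2 = 67/6
  d6 = d2 + d1*2 = 47/3
  d7 = 8 + d3 = 12
  d8 = 7 - d7*2 = -17
  d9 = d3*4 = 16
Walk from origin (0, 0):
  seg 1: up by d7 = 12 → (0, 12)
  seg 2: down by d5 = 67/6 → (0, 5/6)
  seg 3: left by d1 = 9/2 → (-9/2, 5/6)
  seg 4: right by d6 = 47/3 → (67/6, 5/6)
  seg 5: left by d9 = 16 → (-29/6, 5/6)
  seg 6: down by d5 = 67/6 → (-29/6, -31/3)
  seg 7: down by d9 = 16 → (-29/6, -79/3)
  seg 8: down by d4 = 17/6 → (-29/6, -175/6)
  seg 9: down by d5 = 67/6 → (-29/6, -121/3)
  seg 10: down by d2 = 20/3 → (-29/6, -47)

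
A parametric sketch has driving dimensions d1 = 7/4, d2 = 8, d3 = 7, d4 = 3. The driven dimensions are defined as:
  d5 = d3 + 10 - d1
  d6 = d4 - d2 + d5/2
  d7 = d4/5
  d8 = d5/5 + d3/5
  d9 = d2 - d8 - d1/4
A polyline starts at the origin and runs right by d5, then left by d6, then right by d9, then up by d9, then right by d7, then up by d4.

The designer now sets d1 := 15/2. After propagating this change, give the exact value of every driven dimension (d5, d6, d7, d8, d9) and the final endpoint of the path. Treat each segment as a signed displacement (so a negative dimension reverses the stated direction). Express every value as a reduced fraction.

d5 = 19/2
d6 = -1/4
d7 = 3/5
d8 = 33/10
d9 = 113/40
endpoint = (527/40, 233/40)

Apply edit: d1 := 15/2
  d5 = d3 + 10 - d1 = 19/2
  d6 = d4 - d2 + d5/2 = -1/4
  d7 = d4/5 = 3/5
  d8 = d5/5 + d3/5 = 33/10
  d9 = d2 - d8 - d1/4 = 113/40
Walk from origin (0, 0):
  seg 1: right by d5 = 19/2 → (19/2, 0)
  seg 2: left by d6 = -1/4 → (39/4, 0)
  seg 3: right by d9 = 113/40 → (503/40, 0)
  seg 4: up by d9 = 113/40 → (503/40, 113/40)
  seg 5: right by d7 = 3/5 → (527/40, 113/40)
  seg 6: up by d4 = 3 → (527/40, 233/40)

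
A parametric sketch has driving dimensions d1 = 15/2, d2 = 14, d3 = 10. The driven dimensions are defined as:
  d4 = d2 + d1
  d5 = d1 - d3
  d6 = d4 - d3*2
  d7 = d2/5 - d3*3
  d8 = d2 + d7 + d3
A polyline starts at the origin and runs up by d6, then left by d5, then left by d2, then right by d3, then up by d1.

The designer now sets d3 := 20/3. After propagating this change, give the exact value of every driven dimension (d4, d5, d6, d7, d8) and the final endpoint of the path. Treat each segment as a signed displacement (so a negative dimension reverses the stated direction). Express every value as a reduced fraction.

Apply edit: d3 := 20/3
  d4 = d2 + d1 = 43/2
  d5 = d1 - d3 = 5/6
  d6 = d4 - d3*2 = 49/6
  d7 = d2/5 - d3*3 = -86/5
  d8 = d2 + d7 + d3 = 52/15
Walk from origin (0, 0):
  seg 1: up by d6 = 49/6 → (0, 49/6)
  seg 2: left by d5 = 5/6 → (-5/6, 49/6)
  seg 3: left by d2 = 14 → (-89/6, 49/6)
  seg 4: right by d3 = 20/3 → (-49/6, 49/6)
  seg 5: up by d1 = 15/2 → (-49/6, 47/3)

d4 = 43/2
d5 = 5/6
d6 = 49/6
d7 = -86/5
d8 = 52/15
endpoint = (-49/6, 47/3)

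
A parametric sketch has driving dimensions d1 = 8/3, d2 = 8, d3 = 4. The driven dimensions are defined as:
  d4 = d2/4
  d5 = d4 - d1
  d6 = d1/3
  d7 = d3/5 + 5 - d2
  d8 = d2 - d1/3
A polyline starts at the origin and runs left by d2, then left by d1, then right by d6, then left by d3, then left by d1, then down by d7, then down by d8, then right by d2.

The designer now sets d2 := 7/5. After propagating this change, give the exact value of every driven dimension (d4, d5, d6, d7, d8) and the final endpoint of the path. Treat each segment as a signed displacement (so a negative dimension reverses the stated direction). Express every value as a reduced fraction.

Apply edit: d2 := 7/5
  d4 = d2/4 = 7/20
  d5 = d4 - d1 = -139/60
  d6 = d1/3 = 8/9
  d7 = d3/5 + 5 - d2 = 22/5
  d8 = d2 - d1/3 = 23/45
Walk from origin (0, 0):
  seg 1: left by d2 = 7/5 → (-7/5, 0)
  seg 2: left by d1 = 8/3 → (-61/15, 0)
  seg 3: right by d6 = 8/9 → (-143/45, 0)
  seg 4: left by d3 = 4 → (-323/45, 0)
  seg 5: left by d1 = 8/3 → (-443/45, 0)
  seg 6: down by d7 = 22/5 → (-443/45, -22/5)
  seg 7: down by d8 = 23/45 → (-443/45, -221/45)
  seg 8: right by d2 = 7/5 → (-76/9, -221/45)

d4 = 7/20
d5 = -139/60
d6 = 8/9
d7 = 22/5
d8 = 23/45
endpoint = (-76/9, -221/45)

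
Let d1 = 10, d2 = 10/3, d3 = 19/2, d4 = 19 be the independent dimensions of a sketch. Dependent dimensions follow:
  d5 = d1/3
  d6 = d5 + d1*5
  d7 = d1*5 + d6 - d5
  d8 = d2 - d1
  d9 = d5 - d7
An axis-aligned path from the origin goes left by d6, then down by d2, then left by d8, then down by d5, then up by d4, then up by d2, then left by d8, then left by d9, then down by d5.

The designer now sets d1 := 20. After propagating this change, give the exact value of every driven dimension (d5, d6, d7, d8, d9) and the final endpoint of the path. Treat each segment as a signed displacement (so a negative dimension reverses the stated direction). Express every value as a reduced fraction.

Apply edit: d1 := 20
  d5 = d1/3 = 20/3
  d6 = d5 + d1*5 = 320/3
  d7 = d1*5 + d6 - d5 = 200
  d8 = d2 - d1 = -50/3
  d9 = d5 - d7 = -580/3
Walk from origin (0, 0):
  seg 1: left by d6 = 320/3 → (-320/3, 0)
  seg 2: down by d2 = 10/3 → (-320/3, -10/3)
  seg 3: left by d8 = -50/3 → (-90, -10/3)
  seg 4: down by d5 = 20/3 → (-90, -10)
  seg 5: up by d4 = 19 → (-90, 9)
  seg 6: up by d2 = 10/3 → (-90, 37/3)
  seg 7: left by d8 = -50/3 → (-220/3, 37/3)
  seg 8: left by d9 = -580/3 → (120, 37/3)
  seg 9: down by d5 = 20/3 → (120, 17/3)

d5 = 20/3
d6 = 320/3
d7 = 200
d8 = -50/3
d9 = -580/3
endpoint = (120, 17/3)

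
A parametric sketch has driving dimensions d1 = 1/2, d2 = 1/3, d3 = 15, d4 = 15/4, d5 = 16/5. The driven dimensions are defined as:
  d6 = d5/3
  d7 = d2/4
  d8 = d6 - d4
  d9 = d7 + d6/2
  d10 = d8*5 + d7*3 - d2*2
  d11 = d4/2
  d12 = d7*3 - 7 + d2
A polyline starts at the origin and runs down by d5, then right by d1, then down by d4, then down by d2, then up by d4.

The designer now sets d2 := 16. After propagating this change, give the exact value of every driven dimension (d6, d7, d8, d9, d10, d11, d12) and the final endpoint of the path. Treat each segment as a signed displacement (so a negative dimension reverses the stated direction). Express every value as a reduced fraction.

Apply edit: d2 := 16
  d6 = d5/3 = 16/15
  d7 = d2/4 = 4
  d8 = d6 - d4 = -161/60
  d9 = d7 + d6/2 = 68/15
  d10 = d8*5 + d7*3 - d2*2 = -401/12
  d11 = d4/2 = 15/8
  d12 = d7*3 - 7 + d2 = 21
Walk from origin (0, 0):
  seg 1: down by d5 = 16/5 → (0, -16/5)
  seg 2: right by d1 = 1/2 → (1/2, -16/5)
  seg 3: down by d4 = 15/4 → (1/2, -139/20)
  seg 4: down by d2 = 16 → (1/2, -459/20)
  seg 5: up by d4 = 15/4 → (1/2, -96/5)

d6 = 16/15
d7 = 4
d8 = -161/60
d9 = 68/15
d10 = -401/12
d11 = 15/8
d12 = 21
endpoint = (1/2, -96/5)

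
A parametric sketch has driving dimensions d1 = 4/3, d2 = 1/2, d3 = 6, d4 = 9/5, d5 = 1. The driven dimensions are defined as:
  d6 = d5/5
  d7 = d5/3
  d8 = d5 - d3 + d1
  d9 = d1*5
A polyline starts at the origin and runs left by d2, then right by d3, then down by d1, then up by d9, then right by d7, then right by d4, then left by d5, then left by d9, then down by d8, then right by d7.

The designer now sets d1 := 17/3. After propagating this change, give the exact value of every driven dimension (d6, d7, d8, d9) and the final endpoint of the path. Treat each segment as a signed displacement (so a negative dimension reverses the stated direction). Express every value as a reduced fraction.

Apply edit: d1 := 17/3
  d6 = d5/5 = 1/5
  d7 = d5/3 = 1/3
  d8 = d5 - d3 + d1 = 2/3
  d9 = d1*5 = 85/3
Walk from origin (0, 0):
  seg 1: left by d2 = 1/2 → (-1/2, 0)
  seg 2: right by d3 = 6 → (11/2, 0)
  seg 3: down by d1 = 17/3 → (11/2, -17/3)
  seg 4: up by d9 = 85/3 → (11/2, 68/3)
  seg 5: right by d7 = 1/3 → (35/6, 68/3)
  seg 6: right by d4 = 9/5 → (229/30, 68/3)
  seg 7: left by d5 = 1 → (199/30, 68/3)
  seg 8: left by d9 = 85/3 → (-217/10, 68/3)
  seg 9: down by d8 = 2/3 → (-217/10, 22)
  seg 10: right by d7 = 1/3 → (-641/30, 22)

d6 = 1/5
d7 = 1/3
d8 = 2/3
d9 = 85/3
endpoint = (-641/30, 22)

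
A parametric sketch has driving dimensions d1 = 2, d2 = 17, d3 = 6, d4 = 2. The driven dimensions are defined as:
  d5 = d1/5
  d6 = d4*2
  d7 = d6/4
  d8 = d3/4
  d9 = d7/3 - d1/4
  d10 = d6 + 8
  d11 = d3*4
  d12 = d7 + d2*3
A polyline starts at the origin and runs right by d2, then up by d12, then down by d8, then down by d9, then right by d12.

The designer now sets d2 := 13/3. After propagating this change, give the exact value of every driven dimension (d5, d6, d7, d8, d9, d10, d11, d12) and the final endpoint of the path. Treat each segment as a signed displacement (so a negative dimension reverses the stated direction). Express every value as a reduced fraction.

Apply edit: d2 := 13/3
  d5 = d1/5 = 2/5
  d6 = d4*2 = 4
  d7 = d6/4 = 1
  d8 = d3/4 = 3/2
  d9 = d7/3 - d1/4 = -1/6
  d10 = d6 + 8 = 12
  d11 = d3*4 = 24
  d12 = d7 + d2*3 = 14
Walk from origin (0, 0):
  seg 1: right by d2 = 13/3 → (13/3, 0)
  seg 2: up by d12 = 14 → (13/3, 14)
  seg 3: down by d8 = 3/2 → (13/3, 25/2)
  seg 4: down by d9 = -1/6 → (13/3, 38/3)
  seg 5: right by d12 = 14 → (55/3, 38/3)

d5 = 2/5
d6 = 4
d7 = 1
d8 = 3/2
d9 = -1/6
d10 = 12
d11 = 24
d12 = 14
endpoint = (55/3, 38/3)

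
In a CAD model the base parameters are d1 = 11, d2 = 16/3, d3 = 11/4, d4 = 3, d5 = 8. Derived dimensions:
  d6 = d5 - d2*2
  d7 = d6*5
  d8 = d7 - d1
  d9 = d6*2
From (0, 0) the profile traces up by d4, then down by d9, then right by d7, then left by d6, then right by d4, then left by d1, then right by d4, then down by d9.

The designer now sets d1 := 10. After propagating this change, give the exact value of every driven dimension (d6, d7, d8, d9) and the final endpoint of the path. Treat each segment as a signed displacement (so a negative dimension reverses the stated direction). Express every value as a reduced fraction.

d6 = -8/3
d7 = -40/3
d8 = -70/3
d9 = -16/3
endpoint = (-44/3, 41/3)

Apply edit: d1 := 10
  d6 = d5 - d2*2 = -8/3
  d7 = d6*5 = -40/3
  d8 = d7 - d1 = -70/3
  d9 = d6*2 = -16/3
Walk from origin (0, 0):
  seg 1: up by d4 = 3 → (0, 3)
  seg 2: down by d9 = -16/3 → (0, 25/3)
  seg 3: right by d7 = -40/3 → (-40/3, 25/3)
  seg 4: left by d6 = -8/3 → (-32/3, 25/3)
  seg 5: right by d4 = 3 → (-23/3, 25/3)
  seg 6: left by d1 = 10 → (-53/3, 25/3)
  seg 7: right by d4 = 3 → (-44/3, 25/3)
  seg 8: down by d9 = -16/3 → (-44/3, 41/3)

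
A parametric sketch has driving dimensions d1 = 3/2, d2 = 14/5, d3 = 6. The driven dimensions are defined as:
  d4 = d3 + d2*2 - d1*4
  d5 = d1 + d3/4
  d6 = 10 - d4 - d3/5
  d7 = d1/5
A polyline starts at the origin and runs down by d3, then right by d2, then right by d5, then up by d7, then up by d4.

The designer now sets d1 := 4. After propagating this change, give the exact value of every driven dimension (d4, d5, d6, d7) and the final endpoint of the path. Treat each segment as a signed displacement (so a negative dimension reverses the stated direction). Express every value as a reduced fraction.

Apply edit: d1 := 4
  d4 = d3 + d2*2 - d1*4 = -22/5
  d5 = d1 + d3/4 = 11/2
  d6 = 10 - d4 - d3/5 = 66/5
  d7 = d1/5 = 4/5
Walk from origin (0, 0):
  seg 1: down by d3 = 6 → (0, -6)
  seg 2: right by d2 = 14/5 → (14/5, -6)
  seg 3: right by d5 = 11/2 → (83/10, -6)
  seg 4: up by d7 = 4/5 → (83/10, -26/5)
  seg 5: up by d4 = -22/5 → (83/10, -48/5)

d4 = -22/5
d5 = 11/2
d6 = 66/5
d7 = 4/5
endpoint = (83/10, -48/5)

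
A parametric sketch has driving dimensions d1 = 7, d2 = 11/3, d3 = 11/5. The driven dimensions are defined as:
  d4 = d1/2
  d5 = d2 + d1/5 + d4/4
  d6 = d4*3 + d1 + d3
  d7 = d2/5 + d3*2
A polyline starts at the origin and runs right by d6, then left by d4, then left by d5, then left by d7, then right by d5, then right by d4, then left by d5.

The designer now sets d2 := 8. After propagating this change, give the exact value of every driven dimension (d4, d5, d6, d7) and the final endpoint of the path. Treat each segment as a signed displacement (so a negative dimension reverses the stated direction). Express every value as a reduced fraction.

Apply edit: d2 := 8
  d4 = d1/2 = 7/2
  d5 = d2 + d1/5 + d4/4 = 411/40
  d6 = d4*3 + d1 + d3 = 197/10
  d7 = d2/5 + d3*2 = 6
Walk from origin (0, 0):
  seg 1: right by d6 = 197/10 → (197/10, 0)
  seg 2: left by d4 = 7/2 → (81/5, 0)
  seg 3: left by d5 = 411/40 → (237/40, 0)
  seg 4: left by d7 = 6 → (-3/40, 0)
  seg 5: right by d5 = 411/40 → (51/5, 0)
  seg 6: right by d4 = 7/2 → (137/10, 0)
  seg 7: left by d5 = 411/40 → (137/40, 0)

d4 = 7/2
d5 = 411/40
d6 = 197/10
d7 = 6
endpoint = (137/40, 0)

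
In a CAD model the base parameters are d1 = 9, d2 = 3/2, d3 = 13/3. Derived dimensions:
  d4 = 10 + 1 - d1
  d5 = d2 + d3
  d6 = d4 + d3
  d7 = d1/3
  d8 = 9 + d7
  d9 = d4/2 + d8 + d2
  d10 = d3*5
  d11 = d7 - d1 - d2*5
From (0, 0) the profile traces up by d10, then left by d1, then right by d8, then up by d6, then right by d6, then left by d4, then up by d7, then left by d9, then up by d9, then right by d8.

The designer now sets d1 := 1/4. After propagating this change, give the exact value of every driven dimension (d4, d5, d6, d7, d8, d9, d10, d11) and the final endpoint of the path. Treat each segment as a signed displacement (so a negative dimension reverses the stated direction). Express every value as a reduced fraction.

d4 = 43/4
d5 = 35/6
d6 = 181/12
d7 = 1/12
d8 = 109/12
d9 = 383/24
d10 = 65/3
d11 = -23/3
endpoint = (151/24, 1267/24)

Apply edit: d1 := 1/4
  d4 = 10 + 1 - d1 = 43/4
  d5 = d2 + d3 = 35/6
  d6 = d4 + d3 = 181/12
  d7 = d1/3 = 1/12
  d8 = 9 + d7 = 109/12
  d9 = d4/2 + d8 + d2 = 383/24
  d10 = d3*5 = 65/3
  d11 = d7 - d1 - d2*5 = -23/3
Walk from origin (0, 0):
  seg 1: up by d10 = 65/3 → (0, 65/3)
  seg 2: left by d1 = 1/4 → (-1/4, 65/3)
  seg 3: right by d8 = 109/12 → (53/6, 65/3)
  seg 4: up by d6 = 181/12 → (53/6, 147/4)
  seg 5: right by d6 = 181/12 → (287/12, 147/4)
  seg 6: left by d4 = 43/4 → (79/6, 147/4)
  seg 7: up by d7 = 1/12 → (79/6, 221/6)
  seg 8: left by d9 = 383/24 → (-67/24, 221/6)
  seg 9: up by d9 = 383/24 → (-67/24, 1267/24)
  seg 10: right by d8 = 109/12 → (151/24, 1267/24)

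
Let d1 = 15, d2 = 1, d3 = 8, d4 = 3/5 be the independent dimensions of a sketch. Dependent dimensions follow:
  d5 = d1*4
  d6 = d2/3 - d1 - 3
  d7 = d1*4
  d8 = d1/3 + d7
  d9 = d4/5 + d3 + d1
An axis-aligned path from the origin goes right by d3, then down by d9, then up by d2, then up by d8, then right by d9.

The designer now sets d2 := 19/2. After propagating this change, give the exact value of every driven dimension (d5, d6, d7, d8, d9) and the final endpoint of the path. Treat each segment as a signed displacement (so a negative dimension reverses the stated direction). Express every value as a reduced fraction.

d5 = 60
d6 = -89/6
d7 = 60
d8 = 65
d9 = 578/25
endpoint = (778/25, 2569/50)

Apply edit: d2 := 19/2
  d5 = d1*4 = 60
  d6 = d2/3 - d1 - 3 = -89/6
  d7 = d1*4 = 60
  d8 = d1/3 + d7 = 65
  d9 = d4/5 + d3 + d1 = 578/25
Walk from origin (0, 0):
  seg 1: right by d3 = 8 → (8, 0)
  seg 2: down by d9 = 578/25 → (8, -578/25)
  seg 3: up by d2 = 19/2 → (8, -681/50)
  seg 4: up by d8 = 65 → (8, 2569/50)
  seg 5: right by d9 = 578/25 → (778/25, 2569/50)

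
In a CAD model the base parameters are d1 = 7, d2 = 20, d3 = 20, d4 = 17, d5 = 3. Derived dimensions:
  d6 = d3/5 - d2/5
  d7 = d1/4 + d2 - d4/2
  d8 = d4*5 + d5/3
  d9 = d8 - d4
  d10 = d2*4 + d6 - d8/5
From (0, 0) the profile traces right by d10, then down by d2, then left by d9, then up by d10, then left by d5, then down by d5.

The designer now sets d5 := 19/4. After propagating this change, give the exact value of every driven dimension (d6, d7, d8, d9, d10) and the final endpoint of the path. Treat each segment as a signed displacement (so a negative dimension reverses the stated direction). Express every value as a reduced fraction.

d6 = 0
d7 = 53/4
d8 = 1039/12
d9 = 835/12
d10 = 3761/60
endpoint = (-233/20, 569/15)

Apply edit: d5 := 19/4
  d6 = d3/5 - d2/5 = 0
  d7 = d1/4 + d2 - d4/2 = 53/4
  d8 = d4*5 + d5/3 = 1039/12
  d9 = d8 - d4 = 835/12
  d10 = d2*4 + d6 - d8/5 = 3761/60
Walk from origin (0, 0):
  seg 1: right by d10 = 3761/60 → (3761/60, 0)
  seg 2: down by d2 = 20 → (3761/60, -20)
  seg 3: left by d9 = 835/12 → (-69/10, -20)
  seg 4: up by d10 = 3761/60 → (-69/10, 2561/60)
  seg 5: left by d5 = 19/4 → (-233/20, 2561/60)
  seg 6: down by d5 = 19/4 → (-233/20, 569/15)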